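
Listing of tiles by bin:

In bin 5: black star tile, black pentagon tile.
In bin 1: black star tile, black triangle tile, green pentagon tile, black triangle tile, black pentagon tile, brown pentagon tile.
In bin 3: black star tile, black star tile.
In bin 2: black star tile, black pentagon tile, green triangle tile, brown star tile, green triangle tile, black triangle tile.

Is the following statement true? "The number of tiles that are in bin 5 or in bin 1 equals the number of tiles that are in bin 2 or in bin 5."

True

tiles in bin 5 or in bin 1: 8.
tiles in bin 2 or in bin 5: 8.
The claim requires 8 = 8, which holds.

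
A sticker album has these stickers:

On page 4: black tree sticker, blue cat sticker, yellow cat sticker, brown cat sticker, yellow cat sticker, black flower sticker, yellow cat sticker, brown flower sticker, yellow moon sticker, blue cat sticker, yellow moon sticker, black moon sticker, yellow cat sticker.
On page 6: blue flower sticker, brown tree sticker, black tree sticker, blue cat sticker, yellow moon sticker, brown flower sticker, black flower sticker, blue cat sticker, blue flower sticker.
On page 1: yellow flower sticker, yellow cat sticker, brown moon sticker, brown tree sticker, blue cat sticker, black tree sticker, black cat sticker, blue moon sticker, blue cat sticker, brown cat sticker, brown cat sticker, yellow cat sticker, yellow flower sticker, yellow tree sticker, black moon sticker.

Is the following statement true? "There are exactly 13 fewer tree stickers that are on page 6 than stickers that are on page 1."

True

tree stickers on page 6: 2.
stickers on page 1: 15.
The claim requires 15 − 2 (= 13) to equal 13, which holds.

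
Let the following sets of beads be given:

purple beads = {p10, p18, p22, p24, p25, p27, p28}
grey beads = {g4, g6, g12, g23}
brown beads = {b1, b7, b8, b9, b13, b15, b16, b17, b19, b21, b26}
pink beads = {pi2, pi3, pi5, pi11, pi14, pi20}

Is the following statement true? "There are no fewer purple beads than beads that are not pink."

False

purple beads: 7.
beads that are not pink: 22.
The claim requires 7 ≥ 22, which does not hold.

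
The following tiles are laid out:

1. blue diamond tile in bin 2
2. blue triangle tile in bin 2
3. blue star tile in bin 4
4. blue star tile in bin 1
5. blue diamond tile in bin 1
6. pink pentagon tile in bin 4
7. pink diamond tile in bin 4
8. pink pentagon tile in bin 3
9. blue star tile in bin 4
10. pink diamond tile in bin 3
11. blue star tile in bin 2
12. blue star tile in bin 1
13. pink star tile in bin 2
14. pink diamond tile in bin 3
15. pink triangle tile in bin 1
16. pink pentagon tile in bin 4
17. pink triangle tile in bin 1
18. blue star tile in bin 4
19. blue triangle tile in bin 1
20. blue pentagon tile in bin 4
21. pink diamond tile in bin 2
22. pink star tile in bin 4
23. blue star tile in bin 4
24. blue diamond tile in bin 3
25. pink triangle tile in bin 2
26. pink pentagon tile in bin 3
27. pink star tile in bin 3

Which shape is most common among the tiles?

Counts by shape: star 10, diamond 7, triangle 5, pentagon 5.
The maximum is 10, held uniquely by star.

star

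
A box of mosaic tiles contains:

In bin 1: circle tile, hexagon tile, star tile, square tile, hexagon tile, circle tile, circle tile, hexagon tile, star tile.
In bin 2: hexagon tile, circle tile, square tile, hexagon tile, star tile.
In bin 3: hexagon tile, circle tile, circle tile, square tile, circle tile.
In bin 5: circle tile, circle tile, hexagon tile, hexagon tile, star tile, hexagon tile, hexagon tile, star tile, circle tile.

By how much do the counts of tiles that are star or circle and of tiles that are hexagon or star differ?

tiles that are star or circle: 15. tiles that are hexagon or star: 15.
|15 − 15| = 15 − 15 = 0.

0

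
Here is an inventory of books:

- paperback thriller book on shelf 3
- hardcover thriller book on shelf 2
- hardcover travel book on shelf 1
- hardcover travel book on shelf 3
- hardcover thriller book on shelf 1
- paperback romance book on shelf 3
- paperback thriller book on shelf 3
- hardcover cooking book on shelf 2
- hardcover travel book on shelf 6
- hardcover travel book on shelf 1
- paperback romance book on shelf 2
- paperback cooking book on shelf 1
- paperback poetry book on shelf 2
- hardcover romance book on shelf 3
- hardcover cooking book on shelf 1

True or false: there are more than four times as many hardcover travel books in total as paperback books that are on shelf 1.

False

hardcover travel books: 4.
paperback books on shelf 1: 1.
The claim requires 4 > 4 × 1 = 4, which does not hold.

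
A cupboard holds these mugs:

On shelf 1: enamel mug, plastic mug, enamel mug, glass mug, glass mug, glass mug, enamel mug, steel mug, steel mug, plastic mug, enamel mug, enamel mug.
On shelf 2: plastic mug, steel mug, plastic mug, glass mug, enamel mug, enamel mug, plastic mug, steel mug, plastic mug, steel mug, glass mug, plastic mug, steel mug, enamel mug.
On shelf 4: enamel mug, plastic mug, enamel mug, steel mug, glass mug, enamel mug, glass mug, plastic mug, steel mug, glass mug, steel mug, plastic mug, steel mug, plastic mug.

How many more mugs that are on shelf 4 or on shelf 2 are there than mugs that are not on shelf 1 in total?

mugs on shelf 4 or on shelf 2: 28.
mugs that are not on shelf 1: 28.
28 − 28 = 0.

0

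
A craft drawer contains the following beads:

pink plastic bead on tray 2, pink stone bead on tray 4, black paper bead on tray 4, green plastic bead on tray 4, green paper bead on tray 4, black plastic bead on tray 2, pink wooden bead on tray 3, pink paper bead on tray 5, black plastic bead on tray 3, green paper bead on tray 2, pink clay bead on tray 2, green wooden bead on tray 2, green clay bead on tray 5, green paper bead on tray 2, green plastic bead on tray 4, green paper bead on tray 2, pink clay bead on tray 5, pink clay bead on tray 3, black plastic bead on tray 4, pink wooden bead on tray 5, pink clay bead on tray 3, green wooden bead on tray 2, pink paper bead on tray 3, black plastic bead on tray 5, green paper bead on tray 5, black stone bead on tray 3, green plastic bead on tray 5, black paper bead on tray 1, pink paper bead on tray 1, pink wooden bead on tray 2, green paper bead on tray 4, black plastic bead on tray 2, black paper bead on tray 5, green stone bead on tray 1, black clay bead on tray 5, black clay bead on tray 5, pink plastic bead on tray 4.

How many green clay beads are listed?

1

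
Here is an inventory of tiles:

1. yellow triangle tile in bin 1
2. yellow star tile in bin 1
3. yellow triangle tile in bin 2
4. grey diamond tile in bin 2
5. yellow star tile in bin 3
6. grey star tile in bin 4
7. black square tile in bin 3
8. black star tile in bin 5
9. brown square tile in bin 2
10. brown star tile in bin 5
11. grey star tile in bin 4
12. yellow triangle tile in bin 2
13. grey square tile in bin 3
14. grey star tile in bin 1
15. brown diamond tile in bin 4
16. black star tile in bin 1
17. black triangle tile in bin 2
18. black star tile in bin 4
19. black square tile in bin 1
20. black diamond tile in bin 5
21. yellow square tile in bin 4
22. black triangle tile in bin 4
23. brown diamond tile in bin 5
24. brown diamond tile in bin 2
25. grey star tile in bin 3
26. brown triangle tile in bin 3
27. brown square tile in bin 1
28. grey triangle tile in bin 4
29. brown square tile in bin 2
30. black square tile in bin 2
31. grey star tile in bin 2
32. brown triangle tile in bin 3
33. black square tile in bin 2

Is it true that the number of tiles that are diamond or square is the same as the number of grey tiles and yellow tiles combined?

There are 14 tiles that are diamond or square.
grey tiles: 8; yellow tiles: 6; combined: 8 + 6 = 14.
The claim requires 14 = 14, which holds.

True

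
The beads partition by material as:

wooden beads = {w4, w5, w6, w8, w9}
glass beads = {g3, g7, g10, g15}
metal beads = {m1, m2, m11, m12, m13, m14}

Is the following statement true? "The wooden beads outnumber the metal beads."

There are 5 wooden beads.
There are 6 metal beads.
The claim requires 5 > 6, which does not hold.

False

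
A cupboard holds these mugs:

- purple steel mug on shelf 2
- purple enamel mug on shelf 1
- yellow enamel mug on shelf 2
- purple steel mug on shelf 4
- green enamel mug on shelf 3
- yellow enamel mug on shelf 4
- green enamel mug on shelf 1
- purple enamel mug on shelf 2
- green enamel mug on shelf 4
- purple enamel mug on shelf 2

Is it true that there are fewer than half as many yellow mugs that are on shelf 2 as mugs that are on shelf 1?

|yellow mugs on shelf 2| = 1.
|mugs on shelf 1| = 2.
The claim requires 2 × 1 = 2 < 2, which does not hold.

False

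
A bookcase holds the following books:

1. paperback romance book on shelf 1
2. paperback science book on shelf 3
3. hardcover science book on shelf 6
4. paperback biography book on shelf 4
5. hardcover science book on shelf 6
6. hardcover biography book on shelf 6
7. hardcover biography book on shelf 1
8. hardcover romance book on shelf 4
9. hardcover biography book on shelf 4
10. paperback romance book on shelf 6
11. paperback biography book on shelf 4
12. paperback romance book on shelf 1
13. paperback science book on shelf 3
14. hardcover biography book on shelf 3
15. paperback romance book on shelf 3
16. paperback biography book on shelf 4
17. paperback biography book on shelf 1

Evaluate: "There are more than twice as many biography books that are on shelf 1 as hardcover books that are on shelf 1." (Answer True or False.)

There are 2 biography books on shelf 1.
There is 1 hardcover book on shelf 1.
The claim requires 2 > 2 × 1 = 2, which does not hold.

False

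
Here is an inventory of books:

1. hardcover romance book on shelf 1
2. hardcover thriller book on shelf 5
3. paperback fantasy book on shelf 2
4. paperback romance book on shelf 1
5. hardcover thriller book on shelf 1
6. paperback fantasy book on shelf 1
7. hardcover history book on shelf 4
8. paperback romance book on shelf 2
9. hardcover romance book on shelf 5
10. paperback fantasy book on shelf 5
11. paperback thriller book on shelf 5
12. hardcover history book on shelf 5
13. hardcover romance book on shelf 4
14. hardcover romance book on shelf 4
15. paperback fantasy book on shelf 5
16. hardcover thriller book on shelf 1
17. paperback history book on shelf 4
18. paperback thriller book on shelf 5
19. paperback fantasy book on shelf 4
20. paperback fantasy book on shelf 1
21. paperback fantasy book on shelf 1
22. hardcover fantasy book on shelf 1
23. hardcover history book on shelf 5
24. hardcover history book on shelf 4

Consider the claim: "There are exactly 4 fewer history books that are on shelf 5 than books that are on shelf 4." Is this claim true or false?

There are 2 history books on shelf 5.
There are 6 books on shelf 4.
The claim requires 6 − 2 (= 4) to equal 4, which holds.

True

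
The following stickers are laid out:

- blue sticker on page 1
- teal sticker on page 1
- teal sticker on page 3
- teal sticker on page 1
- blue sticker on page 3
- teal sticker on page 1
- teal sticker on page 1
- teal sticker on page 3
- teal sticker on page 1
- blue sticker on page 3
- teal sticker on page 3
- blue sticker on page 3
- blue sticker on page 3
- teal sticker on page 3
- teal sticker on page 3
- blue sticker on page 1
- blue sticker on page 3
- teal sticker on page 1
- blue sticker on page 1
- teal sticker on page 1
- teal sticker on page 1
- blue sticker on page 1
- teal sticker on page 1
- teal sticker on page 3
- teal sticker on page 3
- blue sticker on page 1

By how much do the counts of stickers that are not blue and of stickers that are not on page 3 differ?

stickers that are not blue: 16. stickers that are not on page 3: 14.
|16 − 14| = 16 − 14 = 2.

2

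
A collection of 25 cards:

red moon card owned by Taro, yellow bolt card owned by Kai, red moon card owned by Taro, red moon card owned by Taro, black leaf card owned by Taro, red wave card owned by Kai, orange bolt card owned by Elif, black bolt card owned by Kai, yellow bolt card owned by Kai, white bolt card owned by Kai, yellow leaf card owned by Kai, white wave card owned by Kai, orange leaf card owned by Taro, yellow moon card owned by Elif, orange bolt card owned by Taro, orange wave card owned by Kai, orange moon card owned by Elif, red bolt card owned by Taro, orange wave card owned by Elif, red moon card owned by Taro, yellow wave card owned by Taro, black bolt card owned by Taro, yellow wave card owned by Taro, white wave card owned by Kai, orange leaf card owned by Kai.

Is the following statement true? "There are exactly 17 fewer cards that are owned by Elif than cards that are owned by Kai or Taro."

cards owned by Elif: 4.
cards owned by Kai or Taro: 21.
The claim requires 21 − 4 (= 17) to equal 17, which holds.

True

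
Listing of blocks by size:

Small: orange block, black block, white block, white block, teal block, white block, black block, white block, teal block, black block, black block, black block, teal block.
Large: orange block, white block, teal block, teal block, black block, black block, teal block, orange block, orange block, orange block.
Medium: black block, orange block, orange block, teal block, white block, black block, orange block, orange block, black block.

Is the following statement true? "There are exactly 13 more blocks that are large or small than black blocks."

|blocks that are large or small| = 23.
|black blocks| = 10.
The claim requires 23 − 10 (= 13) to equal 13, which holds.

True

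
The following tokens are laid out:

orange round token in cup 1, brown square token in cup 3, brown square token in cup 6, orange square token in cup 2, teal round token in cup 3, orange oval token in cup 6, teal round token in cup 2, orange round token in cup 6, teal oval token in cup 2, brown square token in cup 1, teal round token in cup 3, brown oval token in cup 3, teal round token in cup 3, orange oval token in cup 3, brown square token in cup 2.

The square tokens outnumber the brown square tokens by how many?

square tokens: 5.
brown square tokens: 4.
5 − 4 = 1.

1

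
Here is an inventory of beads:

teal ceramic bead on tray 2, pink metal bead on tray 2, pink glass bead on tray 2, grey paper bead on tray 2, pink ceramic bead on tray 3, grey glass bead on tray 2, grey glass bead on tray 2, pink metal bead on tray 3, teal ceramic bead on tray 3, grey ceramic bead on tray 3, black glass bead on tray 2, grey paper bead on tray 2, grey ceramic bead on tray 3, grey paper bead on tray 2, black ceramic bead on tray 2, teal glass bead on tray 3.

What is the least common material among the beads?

metal

Counts by material: ceramic 6, glass 5, paper 3, metal 2.
The minimum is 2, held uniquely by metal.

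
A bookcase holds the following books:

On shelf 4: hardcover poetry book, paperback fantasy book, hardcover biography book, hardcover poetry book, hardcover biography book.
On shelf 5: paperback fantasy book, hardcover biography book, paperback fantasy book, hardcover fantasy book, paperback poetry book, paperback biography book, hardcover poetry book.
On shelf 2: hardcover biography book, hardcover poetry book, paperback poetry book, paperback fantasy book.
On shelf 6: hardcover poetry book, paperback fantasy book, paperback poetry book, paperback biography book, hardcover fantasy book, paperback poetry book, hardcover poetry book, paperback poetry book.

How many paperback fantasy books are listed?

5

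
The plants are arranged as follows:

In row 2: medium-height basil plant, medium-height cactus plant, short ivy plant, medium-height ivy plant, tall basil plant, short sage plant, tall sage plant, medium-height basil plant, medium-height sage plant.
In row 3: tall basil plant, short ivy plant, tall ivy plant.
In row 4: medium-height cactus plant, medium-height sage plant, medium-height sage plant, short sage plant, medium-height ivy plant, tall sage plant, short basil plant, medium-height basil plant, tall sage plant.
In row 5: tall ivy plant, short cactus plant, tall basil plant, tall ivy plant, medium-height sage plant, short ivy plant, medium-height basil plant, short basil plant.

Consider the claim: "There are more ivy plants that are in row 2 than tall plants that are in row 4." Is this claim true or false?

False

|ivy plants in row 2| = 2.
|tall plants in row 4| = 2.
The claim requires 2 > 2, which does not hold.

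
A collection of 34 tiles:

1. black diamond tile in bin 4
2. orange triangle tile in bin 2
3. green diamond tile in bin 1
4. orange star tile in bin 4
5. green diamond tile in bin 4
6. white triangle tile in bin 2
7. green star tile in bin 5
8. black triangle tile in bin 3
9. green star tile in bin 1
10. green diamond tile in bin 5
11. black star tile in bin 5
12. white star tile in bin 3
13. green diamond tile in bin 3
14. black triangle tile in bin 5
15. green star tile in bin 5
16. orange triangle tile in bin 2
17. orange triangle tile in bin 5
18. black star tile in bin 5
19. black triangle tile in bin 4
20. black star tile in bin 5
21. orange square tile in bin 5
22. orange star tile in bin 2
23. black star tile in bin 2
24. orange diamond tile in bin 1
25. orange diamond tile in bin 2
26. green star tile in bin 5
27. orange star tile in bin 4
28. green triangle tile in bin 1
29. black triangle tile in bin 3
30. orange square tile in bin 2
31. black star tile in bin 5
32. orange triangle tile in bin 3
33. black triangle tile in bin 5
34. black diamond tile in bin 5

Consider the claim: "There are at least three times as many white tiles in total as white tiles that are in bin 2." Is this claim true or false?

False

|white tiles| = 2.
|white tiles in bin 2| = 1.
The claim requires 2 ≥ 3 × 1 = 3, which does not hold.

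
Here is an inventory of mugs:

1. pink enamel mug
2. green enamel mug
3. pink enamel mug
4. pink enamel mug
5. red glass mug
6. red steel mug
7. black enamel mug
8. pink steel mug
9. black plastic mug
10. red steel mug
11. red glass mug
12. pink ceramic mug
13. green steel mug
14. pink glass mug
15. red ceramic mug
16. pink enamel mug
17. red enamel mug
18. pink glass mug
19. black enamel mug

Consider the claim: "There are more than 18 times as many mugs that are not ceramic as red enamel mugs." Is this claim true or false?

mugs that are not ceramic: 17.
red enamel mugs: 1.
The claim requires 17 > 18 × 1 = 18, which does not hold.

False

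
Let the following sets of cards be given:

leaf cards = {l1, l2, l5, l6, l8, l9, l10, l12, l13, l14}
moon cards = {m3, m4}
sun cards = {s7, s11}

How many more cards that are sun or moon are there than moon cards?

cards that are sun or moon: 4.
moon cards: 2.
4 − 2 = 2.

2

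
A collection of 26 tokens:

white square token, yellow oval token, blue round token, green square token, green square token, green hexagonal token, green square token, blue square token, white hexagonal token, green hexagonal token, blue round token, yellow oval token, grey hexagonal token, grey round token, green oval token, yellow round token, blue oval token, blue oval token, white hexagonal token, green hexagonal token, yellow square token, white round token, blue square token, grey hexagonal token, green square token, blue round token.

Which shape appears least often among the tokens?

Counts by shape: square 8, hexagonal 7, round 6, oval 5.
The minimum is 5, held uniquely by oval.

oval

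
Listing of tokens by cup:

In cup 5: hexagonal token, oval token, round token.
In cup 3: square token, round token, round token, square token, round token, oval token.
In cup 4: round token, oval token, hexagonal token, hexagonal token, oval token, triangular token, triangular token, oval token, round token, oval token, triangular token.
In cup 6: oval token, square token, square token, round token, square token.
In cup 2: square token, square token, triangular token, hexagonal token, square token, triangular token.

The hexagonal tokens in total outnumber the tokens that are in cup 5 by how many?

hexagonal tokens: 4.
tokens in cup 5: 3.
4 − 3 = 1.

1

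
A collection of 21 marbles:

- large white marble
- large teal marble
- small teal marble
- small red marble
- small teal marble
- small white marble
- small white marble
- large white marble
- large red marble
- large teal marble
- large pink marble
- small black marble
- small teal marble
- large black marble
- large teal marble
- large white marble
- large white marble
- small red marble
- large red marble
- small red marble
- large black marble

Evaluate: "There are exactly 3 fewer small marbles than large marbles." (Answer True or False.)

There are 9 small marbles.
There are 12 large marbles.
The claim requires 12 − 9 (= 3) to equal 3, which holds.

True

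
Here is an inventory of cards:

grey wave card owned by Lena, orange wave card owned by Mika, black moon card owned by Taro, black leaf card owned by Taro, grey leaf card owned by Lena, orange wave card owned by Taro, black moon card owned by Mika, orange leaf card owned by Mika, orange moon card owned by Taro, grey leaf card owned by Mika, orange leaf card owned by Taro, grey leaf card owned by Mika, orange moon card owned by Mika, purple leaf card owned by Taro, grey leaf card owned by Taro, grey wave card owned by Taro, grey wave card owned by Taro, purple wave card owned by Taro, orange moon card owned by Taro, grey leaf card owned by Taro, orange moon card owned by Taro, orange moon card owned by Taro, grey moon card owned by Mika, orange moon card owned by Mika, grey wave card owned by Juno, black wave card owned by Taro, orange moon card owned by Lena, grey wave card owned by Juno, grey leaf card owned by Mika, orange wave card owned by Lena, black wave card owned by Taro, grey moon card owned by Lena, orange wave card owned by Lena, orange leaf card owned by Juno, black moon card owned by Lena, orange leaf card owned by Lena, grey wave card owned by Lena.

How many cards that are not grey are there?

Total cards: 37; with the excluded value: 14; remaining 37 − 14 = 23.

23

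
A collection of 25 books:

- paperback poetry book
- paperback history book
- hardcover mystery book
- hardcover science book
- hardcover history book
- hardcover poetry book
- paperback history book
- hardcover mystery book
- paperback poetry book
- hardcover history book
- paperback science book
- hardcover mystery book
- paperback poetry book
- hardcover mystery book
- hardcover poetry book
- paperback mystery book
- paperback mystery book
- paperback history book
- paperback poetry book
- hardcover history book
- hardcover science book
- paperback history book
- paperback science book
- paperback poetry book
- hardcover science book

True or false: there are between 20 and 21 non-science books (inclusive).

non-science books: 20.
The claim requires 20 ≤ 20 ≤ 21, which holds.

True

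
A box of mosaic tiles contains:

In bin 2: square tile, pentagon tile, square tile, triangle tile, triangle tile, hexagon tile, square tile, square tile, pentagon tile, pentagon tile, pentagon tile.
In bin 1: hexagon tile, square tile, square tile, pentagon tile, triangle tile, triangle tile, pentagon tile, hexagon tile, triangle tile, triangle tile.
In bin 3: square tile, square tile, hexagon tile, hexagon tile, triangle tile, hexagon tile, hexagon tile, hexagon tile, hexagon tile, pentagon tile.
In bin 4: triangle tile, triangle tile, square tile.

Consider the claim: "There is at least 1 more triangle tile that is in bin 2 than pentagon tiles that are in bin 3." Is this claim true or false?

triangle tiles in bin 2: 2.
pentagon tiles in bin 3: 1.
The claim requires 2 − 1 = 1 ≥ 1, which holds.

True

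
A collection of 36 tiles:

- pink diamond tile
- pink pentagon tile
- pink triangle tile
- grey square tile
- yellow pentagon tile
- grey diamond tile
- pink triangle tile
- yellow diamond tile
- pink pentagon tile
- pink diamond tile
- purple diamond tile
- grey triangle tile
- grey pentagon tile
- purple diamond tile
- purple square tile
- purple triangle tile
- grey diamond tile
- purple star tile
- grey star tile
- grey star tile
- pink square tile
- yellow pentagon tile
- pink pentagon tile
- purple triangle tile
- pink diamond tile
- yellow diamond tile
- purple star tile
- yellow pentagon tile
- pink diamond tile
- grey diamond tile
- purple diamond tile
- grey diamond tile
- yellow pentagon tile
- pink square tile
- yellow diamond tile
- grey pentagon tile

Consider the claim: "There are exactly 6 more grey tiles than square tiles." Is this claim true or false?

True

There are 10 grey tiles.
There are 4 square tiles.
The claim requires 10 − 4 (= 6) to equal 6, which holds.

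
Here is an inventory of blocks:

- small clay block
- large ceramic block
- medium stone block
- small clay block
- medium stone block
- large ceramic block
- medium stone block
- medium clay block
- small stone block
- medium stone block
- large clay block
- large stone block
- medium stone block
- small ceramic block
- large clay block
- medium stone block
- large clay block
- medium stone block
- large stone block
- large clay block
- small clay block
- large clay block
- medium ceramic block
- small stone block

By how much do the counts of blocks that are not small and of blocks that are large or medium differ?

blocks that are not small: 18. blocks that are large or medium: 18.
|18 − 18| = 18 − 18 = 0.

0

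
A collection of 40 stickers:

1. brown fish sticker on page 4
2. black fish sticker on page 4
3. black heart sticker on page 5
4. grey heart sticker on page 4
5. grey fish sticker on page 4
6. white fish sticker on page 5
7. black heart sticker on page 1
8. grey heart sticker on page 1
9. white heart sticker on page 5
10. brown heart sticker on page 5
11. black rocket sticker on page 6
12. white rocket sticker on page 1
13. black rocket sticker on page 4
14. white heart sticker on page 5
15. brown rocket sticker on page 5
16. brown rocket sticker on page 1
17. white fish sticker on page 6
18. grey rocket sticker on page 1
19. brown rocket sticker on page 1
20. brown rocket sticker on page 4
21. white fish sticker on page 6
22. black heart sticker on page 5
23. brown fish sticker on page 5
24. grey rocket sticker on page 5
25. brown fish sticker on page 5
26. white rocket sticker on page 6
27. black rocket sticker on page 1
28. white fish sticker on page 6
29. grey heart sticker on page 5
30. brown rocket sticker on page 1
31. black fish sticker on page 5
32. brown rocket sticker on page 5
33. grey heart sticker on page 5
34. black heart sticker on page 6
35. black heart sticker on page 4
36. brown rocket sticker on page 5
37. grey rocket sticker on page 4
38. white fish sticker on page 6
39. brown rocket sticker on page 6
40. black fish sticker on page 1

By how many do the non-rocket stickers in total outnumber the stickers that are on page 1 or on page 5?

non-rocket stickers: 24.
stickers on page 1 or on page 5: 24.
24 − 24 = 0.

0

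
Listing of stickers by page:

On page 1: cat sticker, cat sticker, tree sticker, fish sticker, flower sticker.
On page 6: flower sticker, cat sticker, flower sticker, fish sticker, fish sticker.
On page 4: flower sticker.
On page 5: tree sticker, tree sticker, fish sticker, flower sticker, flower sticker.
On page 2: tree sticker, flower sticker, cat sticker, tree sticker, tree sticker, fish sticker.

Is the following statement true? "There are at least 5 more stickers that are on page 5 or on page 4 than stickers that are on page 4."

True

There are 6 stickers on page 5 or on page 4.
There is 1 sticker on page 4.
The claim requires 6 − 1 = 5 ≥ 5, which holds.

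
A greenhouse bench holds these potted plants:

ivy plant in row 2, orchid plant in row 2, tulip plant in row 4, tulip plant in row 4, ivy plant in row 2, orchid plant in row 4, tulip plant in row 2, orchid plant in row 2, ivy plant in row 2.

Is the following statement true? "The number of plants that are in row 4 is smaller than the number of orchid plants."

|plants in row 4| = 3.
|orchid plants| = 3.
The claim requires 3 < 3, which does not hold.

False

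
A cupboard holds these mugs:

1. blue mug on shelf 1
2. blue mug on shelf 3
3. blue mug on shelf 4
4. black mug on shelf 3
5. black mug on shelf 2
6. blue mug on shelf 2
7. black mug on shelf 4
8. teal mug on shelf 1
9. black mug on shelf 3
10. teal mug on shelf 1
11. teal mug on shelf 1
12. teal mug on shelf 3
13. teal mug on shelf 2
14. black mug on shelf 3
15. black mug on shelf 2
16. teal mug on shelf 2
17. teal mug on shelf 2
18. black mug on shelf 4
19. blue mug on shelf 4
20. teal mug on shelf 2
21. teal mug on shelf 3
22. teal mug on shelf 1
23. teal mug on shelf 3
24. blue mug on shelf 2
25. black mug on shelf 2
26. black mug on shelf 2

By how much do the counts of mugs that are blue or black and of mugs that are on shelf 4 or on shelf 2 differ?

1

mugs that are blue or black: 15. mugs on shelf 4 or on shelf 2: 14.
|15 − 14| = 15 − 14 = 1.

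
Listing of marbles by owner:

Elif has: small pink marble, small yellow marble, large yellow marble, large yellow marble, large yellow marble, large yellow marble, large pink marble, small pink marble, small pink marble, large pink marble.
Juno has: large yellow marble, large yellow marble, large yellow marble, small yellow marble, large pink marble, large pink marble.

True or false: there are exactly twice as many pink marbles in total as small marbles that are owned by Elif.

False

pink marbles: 7.
small marbles owned by Elif: 4.
The claim requires 7 = 2 × 4 = 8, which does not hold.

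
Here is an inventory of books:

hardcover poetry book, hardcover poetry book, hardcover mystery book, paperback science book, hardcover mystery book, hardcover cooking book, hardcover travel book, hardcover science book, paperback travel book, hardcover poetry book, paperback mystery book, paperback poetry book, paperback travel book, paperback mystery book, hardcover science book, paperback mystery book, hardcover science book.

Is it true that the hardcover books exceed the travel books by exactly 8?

There are 10 hardcover books.
There are 3 travel books.
The claim requires 10 − 3 (= 7) to equal 8, which does not hold.

False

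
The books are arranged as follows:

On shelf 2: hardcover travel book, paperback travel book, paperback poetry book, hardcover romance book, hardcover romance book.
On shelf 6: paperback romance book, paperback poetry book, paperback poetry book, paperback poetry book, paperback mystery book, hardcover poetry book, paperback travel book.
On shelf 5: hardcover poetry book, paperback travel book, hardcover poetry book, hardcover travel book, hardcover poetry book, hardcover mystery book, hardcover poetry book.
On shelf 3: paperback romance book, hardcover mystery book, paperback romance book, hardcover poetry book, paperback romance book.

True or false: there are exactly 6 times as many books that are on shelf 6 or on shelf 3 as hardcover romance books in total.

True

books on shelf 6 or on shelf 3: 12.
hardcover romance books: 2.
The claim requires 12 = 6 × 2 = 12, which holds.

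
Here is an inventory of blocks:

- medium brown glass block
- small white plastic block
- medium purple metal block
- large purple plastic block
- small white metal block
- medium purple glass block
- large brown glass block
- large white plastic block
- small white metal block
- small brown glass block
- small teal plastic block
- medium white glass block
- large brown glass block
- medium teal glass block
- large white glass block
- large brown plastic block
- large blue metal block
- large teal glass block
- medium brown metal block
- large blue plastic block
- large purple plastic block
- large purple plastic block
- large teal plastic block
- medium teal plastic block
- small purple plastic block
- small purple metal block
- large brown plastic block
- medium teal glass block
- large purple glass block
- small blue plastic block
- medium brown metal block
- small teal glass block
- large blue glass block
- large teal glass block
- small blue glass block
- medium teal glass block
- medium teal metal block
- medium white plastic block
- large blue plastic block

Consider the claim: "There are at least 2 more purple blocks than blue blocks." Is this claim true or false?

There are 8 purple blocks.
There are 6 blue blocks.
The claim requires 8 − 6 = 2 ≥ 2, which holds.

True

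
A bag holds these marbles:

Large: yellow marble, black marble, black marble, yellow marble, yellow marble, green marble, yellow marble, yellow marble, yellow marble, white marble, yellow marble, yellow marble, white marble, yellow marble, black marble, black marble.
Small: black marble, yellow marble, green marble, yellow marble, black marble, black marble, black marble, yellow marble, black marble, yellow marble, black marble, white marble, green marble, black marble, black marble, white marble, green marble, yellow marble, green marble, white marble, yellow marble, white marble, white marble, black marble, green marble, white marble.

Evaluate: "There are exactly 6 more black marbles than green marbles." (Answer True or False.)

|black marbles| = 13.
|green marbles| = 6.
The claim requires 13 − 6 (= 7) to equal 6, which does not hold.

False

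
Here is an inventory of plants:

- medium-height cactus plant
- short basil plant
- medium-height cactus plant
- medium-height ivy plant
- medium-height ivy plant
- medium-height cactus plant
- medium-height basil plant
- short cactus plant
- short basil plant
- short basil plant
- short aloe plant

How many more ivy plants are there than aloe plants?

ivy plants: 2.
aloe plants: 1.
2 − 1 = 1.

1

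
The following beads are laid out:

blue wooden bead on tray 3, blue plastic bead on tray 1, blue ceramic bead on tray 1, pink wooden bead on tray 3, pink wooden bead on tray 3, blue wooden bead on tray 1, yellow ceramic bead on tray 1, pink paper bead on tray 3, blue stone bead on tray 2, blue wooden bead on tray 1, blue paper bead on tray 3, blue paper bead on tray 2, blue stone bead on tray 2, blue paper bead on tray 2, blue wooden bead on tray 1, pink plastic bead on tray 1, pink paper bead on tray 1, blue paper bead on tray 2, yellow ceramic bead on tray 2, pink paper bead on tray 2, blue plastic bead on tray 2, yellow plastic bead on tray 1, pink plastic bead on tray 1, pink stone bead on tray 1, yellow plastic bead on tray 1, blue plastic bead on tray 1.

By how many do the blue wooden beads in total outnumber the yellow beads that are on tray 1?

blue wooden beads: 4.
yellow beads on tray 1: 3.
4 − 3 = 1.

1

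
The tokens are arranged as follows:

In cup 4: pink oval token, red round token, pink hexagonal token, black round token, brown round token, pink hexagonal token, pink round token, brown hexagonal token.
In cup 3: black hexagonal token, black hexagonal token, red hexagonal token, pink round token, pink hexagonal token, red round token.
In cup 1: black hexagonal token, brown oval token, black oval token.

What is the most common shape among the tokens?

Counts by shape: hexagonal 8, round 6, oval 3.
The maximum is 8, held uniquely by hexagonal.

hexagonal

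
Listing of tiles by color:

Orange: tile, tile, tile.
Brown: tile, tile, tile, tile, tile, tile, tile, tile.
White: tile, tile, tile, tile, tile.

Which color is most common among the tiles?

Counts by color: brown 8, white 5, orange 3.
The maximum is 8, held uniquely by brown.

brown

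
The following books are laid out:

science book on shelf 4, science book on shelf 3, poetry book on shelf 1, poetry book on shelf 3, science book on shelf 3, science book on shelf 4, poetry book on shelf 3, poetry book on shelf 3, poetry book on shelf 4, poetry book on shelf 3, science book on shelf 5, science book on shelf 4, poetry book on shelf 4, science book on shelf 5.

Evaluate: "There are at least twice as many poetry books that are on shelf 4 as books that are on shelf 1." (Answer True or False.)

poetry books on shelf 4: 2.
books on shelf 1: 1.
The claim requires 2 ≥ 2 × 1 = 2, which holds.

True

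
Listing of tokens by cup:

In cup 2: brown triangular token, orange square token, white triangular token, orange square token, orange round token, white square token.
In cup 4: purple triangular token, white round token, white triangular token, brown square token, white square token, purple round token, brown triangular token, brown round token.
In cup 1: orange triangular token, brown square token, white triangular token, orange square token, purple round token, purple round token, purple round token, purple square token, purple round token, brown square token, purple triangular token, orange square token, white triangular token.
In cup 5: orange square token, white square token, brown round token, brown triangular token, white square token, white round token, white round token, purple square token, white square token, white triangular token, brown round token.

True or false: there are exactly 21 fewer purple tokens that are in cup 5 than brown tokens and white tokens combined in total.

True

purple tokens in cup 5: 1.
brown tokens: 9; white tokens: 13; combined: 9 + 13 = 22.
The claim requires 22 − 1 (= 21) to equal 21, which holds.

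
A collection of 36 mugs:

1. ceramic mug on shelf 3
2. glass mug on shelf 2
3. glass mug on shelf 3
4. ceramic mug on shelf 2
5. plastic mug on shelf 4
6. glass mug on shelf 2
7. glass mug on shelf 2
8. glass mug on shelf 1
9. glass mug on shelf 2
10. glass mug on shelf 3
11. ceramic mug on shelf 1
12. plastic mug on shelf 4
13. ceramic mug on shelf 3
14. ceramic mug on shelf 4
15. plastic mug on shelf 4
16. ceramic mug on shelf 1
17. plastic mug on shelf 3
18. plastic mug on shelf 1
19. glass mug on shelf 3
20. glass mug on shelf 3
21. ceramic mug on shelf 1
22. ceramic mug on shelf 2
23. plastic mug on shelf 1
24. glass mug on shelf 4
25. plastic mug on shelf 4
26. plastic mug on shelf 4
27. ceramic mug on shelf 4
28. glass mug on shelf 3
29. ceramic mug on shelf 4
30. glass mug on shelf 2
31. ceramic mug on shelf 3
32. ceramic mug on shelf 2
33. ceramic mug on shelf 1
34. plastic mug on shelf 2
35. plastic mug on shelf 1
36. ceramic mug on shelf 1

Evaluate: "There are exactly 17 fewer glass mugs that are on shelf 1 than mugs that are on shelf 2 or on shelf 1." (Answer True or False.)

|glass mugs on shelf 1| = 1.
|mugs on shelf 2 or on shelf 1| = 18.
The claim requires 18 − 1 (= 17) to equal 17, which holds.

True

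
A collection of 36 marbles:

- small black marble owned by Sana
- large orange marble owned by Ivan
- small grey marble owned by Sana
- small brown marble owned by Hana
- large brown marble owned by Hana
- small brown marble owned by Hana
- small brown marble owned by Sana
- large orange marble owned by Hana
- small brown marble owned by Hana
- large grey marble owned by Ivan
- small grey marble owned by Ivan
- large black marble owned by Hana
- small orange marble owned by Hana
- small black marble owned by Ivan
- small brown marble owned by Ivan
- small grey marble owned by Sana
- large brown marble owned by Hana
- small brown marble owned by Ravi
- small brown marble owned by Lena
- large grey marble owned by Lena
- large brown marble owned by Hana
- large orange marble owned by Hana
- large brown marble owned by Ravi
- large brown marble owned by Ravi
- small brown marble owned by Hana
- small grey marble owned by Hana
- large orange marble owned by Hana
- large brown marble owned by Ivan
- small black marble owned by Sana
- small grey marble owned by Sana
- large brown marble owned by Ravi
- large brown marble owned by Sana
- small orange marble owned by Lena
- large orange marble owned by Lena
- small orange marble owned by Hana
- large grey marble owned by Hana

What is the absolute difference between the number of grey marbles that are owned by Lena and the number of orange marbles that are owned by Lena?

1

grey marbles owned by Lena: 1. orange marbles owned by Lena: 2.
|1 − 2| = 2 − 1 = 1.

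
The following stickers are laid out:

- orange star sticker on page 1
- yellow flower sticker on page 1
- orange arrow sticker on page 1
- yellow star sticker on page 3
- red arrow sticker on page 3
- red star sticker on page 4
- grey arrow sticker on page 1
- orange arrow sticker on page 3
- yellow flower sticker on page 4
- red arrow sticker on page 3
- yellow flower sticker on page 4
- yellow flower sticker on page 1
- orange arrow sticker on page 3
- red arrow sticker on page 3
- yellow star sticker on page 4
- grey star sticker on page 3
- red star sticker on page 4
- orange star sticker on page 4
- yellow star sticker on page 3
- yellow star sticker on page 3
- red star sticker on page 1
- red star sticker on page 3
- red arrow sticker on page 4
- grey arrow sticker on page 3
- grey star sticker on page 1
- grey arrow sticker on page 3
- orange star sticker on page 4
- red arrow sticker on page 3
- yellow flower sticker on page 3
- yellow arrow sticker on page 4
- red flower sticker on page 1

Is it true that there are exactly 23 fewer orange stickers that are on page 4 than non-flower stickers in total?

orange stickers on page 4: 2.
non-flower stickers: 25.
The claim requires 25 − 2 (= 23) to equal 23, which holds.

True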